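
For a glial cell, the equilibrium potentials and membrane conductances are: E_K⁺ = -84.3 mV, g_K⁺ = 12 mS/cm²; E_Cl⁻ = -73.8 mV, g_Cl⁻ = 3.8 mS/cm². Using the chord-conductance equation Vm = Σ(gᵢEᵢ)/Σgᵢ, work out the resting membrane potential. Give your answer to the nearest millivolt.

-82 mV

Σ gᵢEᵢ = 12·(-84.3) + 3.8·(-73.8) = -1292.04
Σ gᵢ = 12 + 3.8 = 15.8
Vm = -1292.04 / 15.8 = -81.77 mV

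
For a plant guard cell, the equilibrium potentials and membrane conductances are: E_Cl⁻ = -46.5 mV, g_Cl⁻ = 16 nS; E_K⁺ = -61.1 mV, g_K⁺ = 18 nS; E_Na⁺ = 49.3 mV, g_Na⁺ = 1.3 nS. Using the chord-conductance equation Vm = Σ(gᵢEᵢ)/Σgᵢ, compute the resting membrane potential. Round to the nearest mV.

-50 mV

Σ gᵢEᵢ = 16·(-46.5) + 18·(-61.1) + 1.3·(49.3) = -1779.71
Σ gᵢ = 16 + 18 + 1.3 = 35.3
Vm = -1779.71 / 35.3 = -50.42 mV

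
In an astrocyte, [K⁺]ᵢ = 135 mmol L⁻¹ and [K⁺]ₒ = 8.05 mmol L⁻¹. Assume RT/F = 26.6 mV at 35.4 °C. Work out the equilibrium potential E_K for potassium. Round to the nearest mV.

-75 mV

E = (26.6/z) · ln([K⁺]_out/[K⁺]_in) with z = +1.
= (26.6/1) · ln(8.05/135) = 26.60 · ln(0.05963)
= 26.60 · (-2.8196) = -75.00 mV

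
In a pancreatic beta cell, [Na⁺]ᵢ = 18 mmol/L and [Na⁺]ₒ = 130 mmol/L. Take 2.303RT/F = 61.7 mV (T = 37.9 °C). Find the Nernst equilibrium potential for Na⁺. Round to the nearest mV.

53 mV

E = (61.7/z) · log₁₀([Na⁺]_out/[Na⁺]_in) with z = +1.
= (61.7/1) · log₁₀(130/18) = 61.70 · log₁₀(7.222)
= 61.70 · (0.8587) = 52.98 mV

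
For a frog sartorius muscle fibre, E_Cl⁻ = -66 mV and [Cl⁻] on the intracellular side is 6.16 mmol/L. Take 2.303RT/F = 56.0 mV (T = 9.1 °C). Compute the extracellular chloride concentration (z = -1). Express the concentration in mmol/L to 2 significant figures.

93 mmol/L

Nernst: E = (56.0/-1) · log₁₀([out]/[in]), so log₁₀([out]/[in]) = -66.0 × -1 / 56.0 = 1.1786.
[out]/[in] = 10^(1.1786) = 15.09.
[out] = 15.09 × 6.16 = 92.93 mmol/L.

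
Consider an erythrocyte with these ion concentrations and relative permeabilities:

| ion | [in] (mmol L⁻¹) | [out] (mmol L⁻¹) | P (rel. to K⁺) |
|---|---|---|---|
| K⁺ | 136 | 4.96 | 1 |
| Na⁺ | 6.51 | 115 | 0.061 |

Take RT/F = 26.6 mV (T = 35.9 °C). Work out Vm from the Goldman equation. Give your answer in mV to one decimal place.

Vm = 26.6 · ln[(Σ P·[cation]ₒ + Σ P·[anion]ᵢ) / (Σ P·[cation]ᵢ + Σ P·[anion]ₒ)]
Numerator = 1×4.96 + 0.061×115 = 11.97
Denominator = 1×136 + 0.061×6.51 = 136.4
Vm = 26.6 · ln(0.087795) = 26.6 × (-2.4327) = -64.71 mV

-64.7 mV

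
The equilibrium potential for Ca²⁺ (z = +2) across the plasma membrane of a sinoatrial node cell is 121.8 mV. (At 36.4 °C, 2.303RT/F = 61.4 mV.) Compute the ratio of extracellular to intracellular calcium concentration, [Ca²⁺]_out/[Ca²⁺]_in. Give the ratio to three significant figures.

9280

log₁₀([out]/[in]) = E·z/(61.4) = 121.8 × 2 / 61.4 = 3.9674
[out]/[in] = 10^(3.9674) = 9277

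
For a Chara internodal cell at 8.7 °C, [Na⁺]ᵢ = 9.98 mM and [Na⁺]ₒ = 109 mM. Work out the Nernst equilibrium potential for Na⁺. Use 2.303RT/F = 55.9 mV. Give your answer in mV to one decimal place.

58.0 mV

E = (55.9/z) · log₁₀([Na⁺]_out/[Na⁺]_in) with z = +1.
= (55.9/1) · log₁₀(109/9.98) = 55.90 · log₁₀(10.92)
= 55.90 · (1.0383) = 58.04 mV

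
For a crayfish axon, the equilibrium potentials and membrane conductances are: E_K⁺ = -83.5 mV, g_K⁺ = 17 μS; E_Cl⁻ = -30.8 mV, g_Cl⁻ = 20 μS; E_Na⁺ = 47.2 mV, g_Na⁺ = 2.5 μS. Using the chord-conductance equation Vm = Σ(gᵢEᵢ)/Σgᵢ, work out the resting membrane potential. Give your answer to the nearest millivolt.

-49 mV

Σ gᵢEᵢ = 17·(-83.5) + 20·(-30.8) + 2.5·(47.2) = -1917.50
Σ gᵢ = 17 + 20 + 2.5 = 39.5
Vm = -1917.50 / 39.5 = -48.54 mV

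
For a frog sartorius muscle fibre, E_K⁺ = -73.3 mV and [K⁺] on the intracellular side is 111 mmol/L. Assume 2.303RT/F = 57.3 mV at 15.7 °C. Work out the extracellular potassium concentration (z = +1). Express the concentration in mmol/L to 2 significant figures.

Nernst: E = (57.3/1) · log₁₀([out]/[in]), so log₁₀([out]/[in]) = -73.3 × 1 / 57.3 = -1.2792.
[out]/[in] = 10^(-1.2792) = 0.05257.
[out] = 0.05257 × 111 = 5.836 mmol/L.

5.8 mmol/L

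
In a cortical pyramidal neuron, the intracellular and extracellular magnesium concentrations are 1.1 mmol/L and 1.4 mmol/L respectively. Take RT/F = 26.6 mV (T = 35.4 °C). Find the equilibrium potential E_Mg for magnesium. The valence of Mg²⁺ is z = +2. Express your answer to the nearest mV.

3 mV

E = (26.6/z) · ln([Mg²⁺]_out/[Mg²⁺]_in) with z = +2.
= (26.6/2) · ln(1.4/1.1) = 13.30 · ln(1.273)
= 13.30 · (0.2412) = 3.21 mV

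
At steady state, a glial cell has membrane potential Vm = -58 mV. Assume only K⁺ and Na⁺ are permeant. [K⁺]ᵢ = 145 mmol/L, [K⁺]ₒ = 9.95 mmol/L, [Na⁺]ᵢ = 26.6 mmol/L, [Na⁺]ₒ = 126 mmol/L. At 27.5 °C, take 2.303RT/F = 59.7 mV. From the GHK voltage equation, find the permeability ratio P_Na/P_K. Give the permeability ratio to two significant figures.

0.045

Let α = P_Na/P_K. GHK: Vm = 59.7·log₁₀[(Kₒ + α·Naₒ)/(Kᵢ + α·Naᵢ)].
10^(Vm/59.7) = 10^(-58.0/59.7) = 0.10678
So 0.10678·(Kᵢ + α·Naᵢ) = Kₒ + α·Naₒ → α = (0.10678·145.0 − 9.95) / (126.0 − 0.10678·26.6)
α = (15.48 − 9.95) / (126.0 − 2.84) = 5.533/123.2 = 0.04492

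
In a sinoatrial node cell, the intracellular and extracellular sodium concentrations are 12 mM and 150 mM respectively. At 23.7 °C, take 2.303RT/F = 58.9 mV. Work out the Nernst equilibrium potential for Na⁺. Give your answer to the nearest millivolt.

E = (58.9/z) · log₁₀([Na⁺]_out/[Na⁺]_in) with z = +1.
= (58.9/1) · log₁₀(150/12) = 58.90 · log₁₀(12.5)
= 58.90 · (1.0969) = 64.61 mV

65 mV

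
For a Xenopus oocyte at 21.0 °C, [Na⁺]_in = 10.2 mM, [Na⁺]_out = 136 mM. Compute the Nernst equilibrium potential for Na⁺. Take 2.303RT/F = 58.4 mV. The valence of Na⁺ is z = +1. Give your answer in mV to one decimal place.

65.7 mV

E = (58.4/z) · log₁₀([Na⁺]_out/[Na⁺]_in) with z = +1.
= (58.4/1) · log₁₀(136/10.2) = 58.40 · log₁₀(13.33)
= 58.40 · (1.1249) = 65.70 mV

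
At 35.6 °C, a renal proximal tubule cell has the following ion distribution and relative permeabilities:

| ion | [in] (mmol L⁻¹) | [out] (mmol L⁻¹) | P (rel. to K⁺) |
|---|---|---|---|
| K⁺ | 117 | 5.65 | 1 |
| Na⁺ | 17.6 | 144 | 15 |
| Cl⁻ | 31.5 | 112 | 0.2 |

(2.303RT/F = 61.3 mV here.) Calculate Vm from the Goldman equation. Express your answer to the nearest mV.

45 mV

Vm = 61.3 · log₁₀[(Σ P·[cation]ₒ + Σ P·[anion]ᵢ) / (Σ P·[cation]ᵢ + Σ P·[anion]ₒ)]
Numerator = 1×5.65 + 15×144 + 0.2×31.5 = 2172
Denominator = 1×117 + 15×17.6 + 0.2×112 = 403.4
Vm = 61.3 · log₁₀(5.3841) = 61.3 × (0.7311) = 44.82 mV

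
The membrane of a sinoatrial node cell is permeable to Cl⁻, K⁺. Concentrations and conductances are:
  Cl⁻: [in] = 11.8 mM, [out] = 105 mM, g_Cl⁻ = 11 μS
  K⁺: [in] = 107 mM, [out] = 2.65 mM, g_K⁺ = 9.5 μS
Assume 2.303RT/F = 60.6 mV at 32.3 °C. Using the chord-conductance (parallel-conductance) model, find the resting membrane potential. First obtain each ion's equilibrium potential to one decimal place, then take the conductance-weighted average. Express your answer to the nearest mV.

-76 mV

E_Cl⁻ = (60.6/-1)·log₁₀(105/11.8) = -57.5 mV
E_K⁺ = (60.6/1)·log₁₀(2.65/107) = -97.3 mV
Vm = (Σ gᵢEᵢ)/(Σ gᵢ) = (11·-57.5 + 9.5·-97.3) / (11 + 9.5)
= -1556.85 / 20.5 = -75.94 mV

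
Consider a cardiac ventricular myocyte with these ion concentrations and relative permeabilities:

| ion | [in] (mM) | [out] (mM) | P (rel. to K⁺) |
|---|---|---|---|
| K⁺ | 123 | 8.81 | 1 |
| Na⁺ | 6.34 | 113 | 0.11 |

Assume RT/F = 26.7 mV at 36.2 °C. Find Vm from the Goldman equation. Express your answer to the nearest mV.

Vm = 26.7 · ln[(Σ P·[cation]ₒ + Σ P·[anion]ᵢ) / (Σ P·[cation]ᵢ + Σ P·[anion]ₒ)]
Numerator = 1×8.81 + 0.11×113 = 21.24
Denominator = 1×123 + 0.11×6.34 = 123.7
Vm = 26.7 · ln(0.17171) = 26.7 × (-1.7620) = -47.04 mV

-47 mV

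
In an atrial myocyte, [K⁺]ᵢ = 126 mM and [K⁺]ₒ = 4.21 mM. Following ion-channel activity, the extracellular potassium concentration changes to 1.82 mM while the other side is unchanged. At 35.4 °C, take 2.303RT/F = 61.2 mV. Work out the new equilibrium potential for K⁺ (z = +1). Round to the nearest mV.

-113 mV

After the shift: [K⁺]_out = 1.82, [K⁺]_in = 126 mM.
E_new = (61.2/1)·log₁₀(1.82/126) = 61.20 · (-1.8403) = -112.63 mV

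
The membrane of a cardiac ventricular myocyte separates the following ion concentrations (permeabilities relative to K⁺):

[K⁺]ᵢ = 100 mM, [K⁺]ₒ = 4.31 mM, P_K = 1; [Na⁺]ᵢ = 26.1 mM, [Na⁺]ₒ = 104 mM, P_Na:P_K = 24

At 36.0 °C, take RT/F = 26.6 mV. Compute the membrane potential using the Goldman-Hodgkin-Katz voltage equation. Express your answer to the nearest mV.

33 mV

Vm = 26.6 · ln[(Σ P·[cation]ₒ + Σ P·[anion]ᵢ) / (Σ P·[cation]ᵢ + Σ P·[anion]ₒ)]
Numerator = 1×4.31 + 24×104 = 2500
Denominator = 1×100 + 24×26.1 = 726.4
Vm = 26.6 · ln(3.4421) = 26.6 × (1.2361) = 32.88 mV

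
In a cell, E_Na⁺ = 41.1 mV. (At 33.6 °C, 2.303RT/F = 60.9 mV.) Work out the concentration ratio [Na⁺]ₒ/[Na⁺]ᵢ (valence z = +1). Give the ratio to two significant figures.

4.7

log₁₀([out]/[in]) = E·z/(60.9) = 41.1 × 1 / 60.9 = 0.6749
[out]/[in] = 10^(0.6749) = 4.73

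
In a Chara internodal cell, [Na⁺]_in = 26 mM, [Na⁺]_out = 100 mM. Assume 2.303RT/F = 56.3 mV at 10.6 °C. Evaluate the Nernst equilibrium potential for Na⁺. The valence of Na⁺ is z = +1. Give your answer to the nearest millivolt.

33 mV

E = (56.3/z) · log₁₀([Na⁺]_out/[Na⁺]_in) with z = +1.
= (56.3/1) · log₁₀(100/26) = 56.30 · log₁₀(3.846)
= 56.30 · (0.5850) = 32.94 mV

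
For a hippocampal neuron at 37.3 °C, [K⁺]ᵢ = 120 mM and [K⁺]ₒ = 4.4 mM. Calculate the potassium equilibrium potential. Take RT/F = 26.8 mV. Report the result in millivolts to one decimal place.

-88.6 mV

E = (26.8/z) · ln([K⁺]_out/[K⁺]_in) with z = +1.
= (26.8/1) · ln(4.4/120) = 26.80 · ln(0.03667)
= 26.80 · (-3.3059) = -88.60 mV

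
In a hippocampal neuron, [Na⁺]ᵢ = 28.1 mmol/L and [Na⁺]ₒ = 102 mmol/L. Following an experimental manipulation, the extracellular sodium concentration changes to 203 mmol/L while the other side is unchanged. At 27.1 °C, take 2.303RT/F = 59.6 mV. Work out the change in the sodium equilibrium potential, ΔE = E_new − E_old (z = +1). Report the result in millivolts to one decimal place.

E_old = (59.6/1)·log₁₀(102/28.1) = 33.37 mV
E_new = (59.6/1)·log₁₀(203/28.1) = 51.18 mV
ΔE = 51.18 − (33.37) = 17.81 mV

17.8 mV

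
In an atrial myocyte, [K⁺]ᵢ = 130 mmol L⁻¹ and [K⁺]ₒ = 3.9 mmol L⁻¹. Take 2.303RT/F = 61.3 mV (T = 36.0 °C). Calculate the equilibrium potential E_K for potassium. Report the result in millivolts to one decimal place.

E = (61.3/z) · log₁₀([K⁺]_out/[K⁺]_in) with z = +1.
= (61.3/1) · log₁₀(3.9/130) = 61.30 · log₁₀(0.03)
= 61.30 · (-1.5229) = -93.35 mV

-93.4 mV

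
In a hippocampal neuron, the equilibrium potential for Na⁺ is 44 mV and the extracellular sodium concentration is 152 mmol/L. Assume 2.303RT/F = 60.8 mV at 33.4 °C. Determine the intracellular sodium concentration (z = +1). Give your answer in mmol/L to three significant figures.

Nernst: E = (60.8/1) · log₁₀([out]/[in]), so log₁₀([out]/[in]) = 44.0 × 1 / 60.8 = 0.7237.
[out]/[in] = 10^(0.7237) = 5.293.
[in] = 152 / 5.293 = 28.72 mmol/L.

28.7 mmol/L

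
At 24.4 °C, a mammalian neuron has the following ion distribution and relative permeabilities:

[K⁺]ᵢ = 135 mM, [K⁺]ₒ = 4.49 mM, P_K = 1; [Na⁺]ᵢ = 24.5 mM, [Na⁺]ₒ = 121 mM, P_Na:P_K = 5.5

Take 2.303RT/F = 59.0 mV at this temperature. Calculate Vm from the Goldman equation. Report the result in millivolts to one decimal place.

23.3 mV

Vm = 59.0 · log₁₀[(Σ P·[cation]ₒ + Σ P·[anion]ᵢ) / (Σ P·[cation]ᵢ + Σ P·[anion]ₒ)]
Numerator = 1×4.49 + 5.5×121 = 670
Denominator = 1×135 + 5.5×24.5 = 269.8
Vm = 59.0 · log₁₀(2.4837) = 59.0 × (0.3951) = 23.31 mV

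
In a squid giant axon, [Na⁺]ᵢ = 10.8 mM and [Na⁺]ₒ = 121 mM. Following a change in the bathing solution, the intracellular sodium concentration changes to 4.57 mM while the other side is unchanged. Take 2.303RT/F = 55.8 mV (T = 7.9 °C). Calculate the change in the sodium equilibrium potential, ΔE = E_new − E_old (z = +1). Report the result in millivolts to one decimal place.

E_old = (55.8/1)·log₁₀(121/10.8) = 58.55 mV
E_new = (55.8/1)·log₁₀(121/4.57) = 79.40 mV
ΔE = 79.40 − (58.55) = 20.84 mV

20.8 mV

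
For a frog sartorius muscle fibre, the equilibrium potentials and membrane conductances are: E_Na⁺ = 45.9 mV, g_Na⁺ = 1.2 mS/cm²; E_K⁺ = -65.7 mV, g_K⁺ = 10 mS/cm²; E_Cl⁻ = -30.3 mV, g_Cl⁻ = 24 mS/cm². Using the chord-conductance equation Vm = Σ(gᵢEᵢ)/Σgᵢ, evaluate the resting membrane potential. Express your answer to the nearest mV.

-38 mV

Σ gᵢEᵢ = 1.2·(45.9) + 10·(-65.7) + 24·(-30.3) = -1329.12
Σ gᵢ = 1.2 + 10 + 24 = 35.2
Vm = -1329.12 / 35.2 = -37.76 mV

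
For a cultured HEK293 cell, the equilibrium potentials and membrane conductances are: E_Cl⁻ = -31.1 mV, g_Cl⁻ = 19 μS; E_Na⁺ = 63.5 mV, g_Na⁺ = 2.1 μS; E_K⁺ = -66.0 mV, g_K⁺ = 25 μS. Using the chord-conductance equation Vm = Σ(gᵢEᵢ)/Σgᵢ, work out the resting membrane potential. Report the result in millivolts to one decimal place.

-45.7 mV

Σ gᵢEᵢ = 19·(-31.1) + 2.1·(63.5) + 25·(-66.0) = -2107.55
Σ gᵢ = 19 + 2.1 + 25 = 46.1
Vm = -2107.55 / 46.1 = -45.72 mV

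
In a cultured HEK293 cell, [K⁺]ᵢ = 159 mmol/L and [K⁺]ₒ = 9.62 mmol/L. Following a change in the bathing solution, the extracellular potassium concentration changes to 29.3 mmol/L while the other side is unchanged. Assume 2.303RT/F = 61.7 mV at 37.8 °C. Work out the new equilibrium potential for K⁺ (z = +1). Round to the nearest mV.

-45 mV

After the shift: [K⁺]_out = 29.3, [K⁺]_in = 159 mmol/L.
E_new = (61.7/1)·log₁₀(29.3/159) = 61.70 · (-0.7345) = -45.32 mV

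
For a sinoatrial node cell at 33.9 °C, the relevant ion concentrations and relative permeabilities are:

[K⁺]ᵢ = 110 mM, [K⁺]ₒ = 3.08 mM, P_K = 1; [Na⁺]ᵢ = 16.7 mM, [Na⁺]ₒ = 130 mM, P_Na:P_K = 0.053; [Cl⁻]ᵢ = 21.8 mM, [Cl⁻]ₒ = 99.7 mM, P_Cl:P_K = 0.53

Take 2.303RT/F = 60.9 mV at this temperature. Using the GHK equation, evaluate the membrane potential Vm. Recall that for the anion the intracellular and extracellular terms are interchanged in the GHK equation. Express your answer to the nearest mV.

-54 mV

Vm = 60.9 · log₁₀[(Σ P·[cation]ₒ + Σ P·[anion]ᵢ) / (Σ P·[cation]ᵢ + Σ P·[anion]ₒ)]
Numerator = 1×3.08 + 0.053×130 + 0.53×21.8 = 21.52
Denominator = 1×110 + 0.053×16.7 + 0.53×99.7 = 163.7
Vm = 60.9 · log₁₀(0.13146) = 60.9 × (-0.8812) = -53.66 mV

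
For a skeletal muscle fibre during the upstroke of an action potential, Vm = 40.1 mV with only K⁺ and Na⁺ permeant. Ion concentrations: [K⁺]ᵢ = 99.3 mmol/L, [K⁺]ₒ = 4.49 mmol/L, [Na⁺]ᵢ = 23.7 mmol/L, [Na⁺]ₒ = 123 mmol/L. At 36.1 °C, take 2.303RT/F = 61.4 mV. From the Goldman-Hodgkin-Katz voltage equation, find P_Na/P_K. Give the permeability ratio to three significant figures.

Let α = P_Na/P_K. GHK: Vm = 61.4·log₁₀[(Kₒ + α·Naₒ)/(Kᵢ + α·Naᵢ)].
10^(Vm/61.4) = 10^(40.1/61.4) = 4.4988
So 4.4988·(Kᵢ + α·Naᵢ) = Kₒ + α·Naₒ → α = (4.4988·99.3 − 4.49) / (123.0 − 4.4988·23.7)
α = (446.7 − 4.49) / (123.0 − 106.6) = 442.2/16.38 = 27

27.0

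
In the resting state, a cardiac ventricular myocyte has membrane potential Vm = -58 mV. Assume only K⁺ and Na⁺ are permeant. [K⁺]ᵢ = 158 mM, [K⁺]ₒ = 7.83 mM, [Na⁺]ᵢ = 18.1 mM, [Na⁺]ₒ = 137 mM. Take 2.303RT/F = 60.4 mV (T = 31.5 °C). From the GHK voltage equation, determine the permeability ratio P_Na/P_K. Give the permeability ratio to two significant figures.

0.070

Let α = P_Na/P_K. GHK: Vm = 60.4·log₁₀[(Kₒ + α·Naₒ)/(Kᵢ + α·Naᵢ)].
10^(Vm/60.4) = 10^(-58.0/60.4) = 0.10958
So 0.10958·(Kᵢ + α·Naᵢ) = Kₒ + α·Naₒ → α = (0.10958·158.0 − 7.83) / (137.0 − 0.10958·18.1)
α = (17.31 − 7.83) / (137.0 − 1.983) = 9.484/135 = 0.07024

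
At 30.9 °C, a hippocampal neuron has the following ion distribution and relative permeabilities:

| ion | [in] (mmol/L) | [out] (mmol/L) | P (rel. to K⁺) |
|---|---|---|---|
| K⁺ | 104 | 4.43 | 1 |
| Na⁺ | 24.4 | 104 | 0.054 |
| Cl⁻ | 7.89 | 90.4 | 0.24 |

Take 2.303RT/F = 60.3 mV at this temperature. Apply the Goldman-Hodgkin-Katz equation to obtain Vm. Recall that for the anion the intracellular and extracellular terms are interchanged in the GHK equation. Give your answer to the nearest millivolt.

Vm = 60.3 · log₁₀[(Σ P·[cation]ₒ + Σ P·[anion]ᵢ) / (Σ P·[cation]ᵢ + Σ P·[anion]ₒ)]
Numerator = 1×4.43 + 0.054×104 + 0.24×7.89 = 11.94
Denominator = 1×104 + 0.054×24.4 + 0.24×90.4 = 127
Vm = 60.3 · log₁₀(0.094003) = 60.3 × (-1.0269) = -61.92 mV

-62 mV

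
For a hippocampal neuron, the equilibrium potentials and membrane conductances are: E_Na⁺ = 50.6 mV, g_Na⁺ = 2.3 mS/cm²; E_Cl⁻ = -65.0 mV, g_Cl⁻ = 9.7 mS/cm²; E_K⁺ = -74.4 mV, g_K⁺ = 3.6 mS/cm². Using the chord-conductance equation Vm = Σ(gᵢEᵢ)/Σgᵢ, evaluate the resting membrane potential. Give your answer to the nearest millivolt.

-50 mV

Σ gᵢEᵢ = 2.3·(50.6) + 9.7·(-65.0) + 3.6·(-74.4) = -781.96
Σ gᵢ = 2.3 + 9.7 + 3.6 = 15.6
Vm = -781.96 / 15.6 = -50.13 mV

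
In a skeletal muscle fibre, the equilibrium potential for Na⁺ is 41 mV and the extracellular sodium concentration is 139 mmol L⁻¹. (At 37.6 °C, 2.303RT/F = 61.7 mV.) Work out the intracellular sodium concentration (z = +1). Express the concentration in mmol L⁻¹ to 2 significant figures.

30 mmol L⁻¹

Nernst: E = (61.7/1) · log₁₀([out]/[in]), so log₁₀([out]/[in]) = 41.0 × 1 / 61.7 = 0.6645.
[out]/[in] = 10^(0.6645) = 4.619.
[in] = 139 / 4.619 = 30.1 mmol L⁻¹.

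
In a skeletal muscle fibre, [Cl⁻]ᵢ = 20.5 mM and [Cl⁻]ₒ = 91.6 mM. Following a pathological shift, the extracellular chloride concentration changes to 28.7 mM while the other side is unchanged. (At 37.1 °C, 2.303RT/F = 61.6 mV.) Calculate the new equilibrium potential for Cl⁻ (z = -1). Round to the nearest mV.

After the shift: [Cl⁻]_out = 28.7, [Cl⁻]_in = 20.5 mM.
E_new = (61.6/-1)·log₁₀(28.7/20.5) = -61.60 · (0.1461) = -9.00 mV

-9 mV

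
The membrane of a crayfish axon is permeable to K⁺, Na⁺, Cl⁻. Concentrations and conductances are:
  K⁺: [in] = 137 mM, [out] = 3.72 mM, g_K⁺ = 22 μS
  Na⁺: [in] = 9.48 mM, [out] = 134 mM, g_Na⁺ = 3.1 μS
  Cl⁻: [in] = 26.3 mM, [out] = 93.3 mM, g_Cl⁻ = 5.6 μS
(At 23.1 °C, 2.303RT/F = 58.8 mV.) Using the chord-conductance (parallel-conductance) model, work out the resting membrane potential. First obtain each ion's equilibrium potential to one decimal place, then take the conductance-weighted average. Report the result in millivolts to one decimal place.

-65.1 mV

E_K⁺ = (58.8/1)·log₁₀(3.72/137) = -92.1 mV
E_Na⁺ = (58.8/1)·log₁₀(134/9.48) = 67.6 mV
E_Cl⁻ = (58.8/-1)·log₁₀(93.3/26.3) = -32.3 mV
Vm = (Σ gᵢEᵢ)/(Σ gᵢ) = (22·-92.1 + 3.1·67.6 + 5.6·-32.3) / (22 + 3.1 + 5.6)
= -1997.52 / 30.7 = -65.07 mV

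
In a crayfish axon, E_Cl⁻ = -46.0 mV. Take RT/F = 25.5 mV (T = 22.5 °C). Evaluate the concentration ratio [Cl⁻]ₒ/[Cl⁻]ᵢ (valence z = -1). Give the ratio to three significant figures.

ln([out]/[in]) = E·z/(25.5) = -46.0 × -1 / 25.5 = 1.8039
[out]/[in] = e^(1.8039) = 6.073

6.07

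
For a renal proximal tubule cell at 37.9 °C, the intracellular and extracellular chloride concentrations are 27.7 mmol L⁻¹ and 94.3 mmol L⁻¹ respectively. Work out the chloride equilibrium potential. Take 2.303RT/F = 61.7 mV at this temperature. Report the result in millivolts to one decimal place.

-32.8 mV

E = (61.7/z) · log₁₀([Cl⁻]_out/[Cl⁻]_in) with z = -1.
For an anion, dividing by z = -1 reverses the sign.
= (61.7/-1) · log₁₀(94.3/27.7) = -61.70 · log₁₀(3.404)
= -61.70 · (0.5320) = -32.83 mV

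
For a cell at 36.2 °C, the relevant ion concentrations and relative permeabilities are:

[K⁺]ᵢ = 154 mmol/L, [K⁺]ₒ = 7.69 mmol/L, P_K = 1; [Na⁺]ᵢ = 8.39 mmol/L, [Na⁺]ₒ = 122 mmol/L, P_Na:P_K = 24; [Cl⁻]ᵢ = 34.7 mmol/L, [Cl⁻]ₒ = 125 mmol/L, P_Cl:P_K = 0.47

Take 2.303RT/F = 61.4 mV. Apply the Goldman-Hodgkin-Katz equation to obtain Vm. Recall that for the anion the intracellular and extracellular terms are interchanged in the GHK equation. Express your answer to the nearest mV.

52 mV

Vm = 61.4 · log₁₀[(Σ P·[cation]ₒ + Σ P·[anion]ᵢ) / (Σ P·[cation]ᵢ + Σ P·[anion]ₒ)]
Numerator = 1×7.69 + 24×122 + 0.47×34.7 = 2952
Denominator = 1×154 + 24×8.39 + 0.47×125 = 414.1
Vm = 61.4 · log₁₀(7.1285) = 61.4 × (0.8530) = 52.37 mV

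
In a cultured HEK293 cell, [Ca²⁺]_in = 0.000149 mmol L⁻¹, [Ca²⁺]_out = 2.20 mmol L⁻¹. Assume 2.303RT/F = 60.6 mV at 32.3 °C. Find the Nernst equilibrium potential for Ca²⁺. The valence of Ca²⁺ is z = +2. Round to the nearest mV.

E = (60.6/z) · log₁₀([Ca²⁺]_out/[Ca²⁺]_in) with z = +2.
= (60.6/2) · log₁₀(2.20/0.000149) = 30.30 · log₁₀(1.477e+04)
= 30.30 · (4.1692) = 126.33 mV

126 mV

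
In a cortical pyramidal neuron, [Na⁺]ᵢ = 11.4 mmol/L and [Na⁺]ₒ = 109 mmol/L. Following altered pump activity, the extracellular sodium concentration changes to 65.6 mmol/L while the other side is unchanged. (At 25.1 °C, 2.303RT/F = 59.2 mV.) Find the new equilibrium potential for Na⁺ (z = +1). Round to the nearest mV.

45 mV

After the shift: [Na⁺]_out = 65.6, [Na⁺]_in = 11.4 mmol/L.
E_new = (59.2/1)·log₁₀(65.6/11.4) = 59.20 · (0.7600) = 44.99 mV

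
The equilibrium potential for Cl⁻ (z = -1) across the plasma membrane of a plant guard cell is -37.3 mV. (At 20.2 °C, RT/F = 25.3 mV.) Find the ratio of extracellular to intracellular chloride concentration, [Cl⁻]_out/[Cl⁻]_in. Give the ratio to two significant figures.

4.4

ln([out]/[in]) = E·z/(25.3) = -37.3 × -1 / 25.3 = 1.4743
[out]/[in] = e^(1.4743) = 4.368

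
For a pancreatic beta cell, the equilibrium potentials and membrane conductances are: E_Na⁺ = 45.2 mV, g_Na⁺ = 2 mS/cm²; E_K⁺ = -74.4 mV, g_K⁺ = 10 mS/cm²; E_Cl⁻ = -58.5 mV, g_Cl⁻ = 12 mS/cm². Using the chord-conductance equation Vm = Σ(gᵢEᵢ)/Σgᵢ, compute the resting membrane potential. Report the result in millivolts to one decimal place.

Σ gᵢEᵢ = 2·(45.2) + 10·(-74.4) + 12·(-58.5) = -1355.60
Σ gᵢ = 2 + 10 + 12 = 24
Vm = -1355.60 / 24 = -56.48 mV

-56.5 mV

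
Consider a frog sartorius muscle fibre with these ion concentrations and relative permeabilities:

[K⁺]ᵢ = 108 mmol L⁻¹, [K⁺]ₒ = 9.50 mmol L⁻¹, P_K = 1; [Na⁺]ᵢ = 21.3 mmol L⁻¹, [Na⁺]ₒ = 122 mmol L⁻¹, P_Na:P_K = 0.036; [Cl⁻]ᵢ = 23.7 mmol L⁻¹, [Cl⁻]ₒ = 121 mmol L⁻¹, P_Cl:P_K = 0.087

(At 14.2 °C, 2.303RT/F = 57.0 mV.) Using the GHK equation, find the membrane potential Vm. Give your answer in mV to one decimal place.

Vm = 57.0 · log₁₀[(Σ P·[cation]ₒ + Σ P·[anion]ᵢ) / (Σ P·[cation]ᵢ + Σ P·[anion]ₒ)]
Numerator = 1×9.50 + 0.036×122 + 0.087×23.7 = 15.95
Denominator = 1×108 + 0.036×21.3 + 0.087×121 = 119.3
Vm = 57.0 · log₁₀(0.13374) = 57.0 × (-0.8738) = -49.80 mV

-49.8 mV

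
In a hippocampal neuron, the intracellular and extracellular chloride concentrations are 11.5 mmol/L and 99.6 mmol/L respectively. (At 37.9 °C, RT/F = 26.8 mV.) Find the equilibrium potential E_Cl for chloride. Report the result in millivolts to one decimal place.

E = (26.8/z) · ln([Cl⁻]_out/[Cl⁻]_in) with z = -1.
For an anion, dividing by z = -1 reverses the sign.
= (26.8/-1) · ln(99.6/11.5) = -26.80 · ln(8.661)
= -26.80 · (2.1588) = -57.86 mV

-57.9 mV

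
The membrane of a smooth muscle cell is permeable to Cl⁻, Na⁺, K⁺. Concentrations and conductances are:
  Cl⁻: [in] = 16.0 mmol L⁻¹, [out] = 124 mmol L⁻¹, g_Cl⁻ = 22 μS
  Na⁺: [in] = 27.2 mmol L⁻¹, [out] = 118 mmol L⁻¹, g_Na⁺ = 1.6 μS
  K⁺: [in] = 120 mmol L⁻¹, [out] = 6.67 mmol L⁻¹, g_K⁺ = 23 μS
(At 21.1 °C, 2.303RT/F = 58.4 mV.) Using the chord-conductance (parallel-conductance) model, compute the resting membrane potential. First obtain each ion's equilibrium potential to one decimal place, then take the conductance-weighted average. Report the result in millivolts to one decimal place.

-59.4 mV

E_Cl⁻ = (58.4/-1)·log₁₀(124/16.0) = -51.9 mV
E_Na⁺ = (58.4/1)·log₁₀(118/27.2) = 37.2 mV
E_K⁺ = (58.4/1)·log₁₀(6.67/120) = -73.3 mV
Vm = (Σ gᵢEᵢ)/(Σ gᵢ) = (22·-51.9 + 1.6·37.2 + 23·-73.3) / (22 + 1.6 + 23)
= -2768.18 / 46.6 = -59.40 mV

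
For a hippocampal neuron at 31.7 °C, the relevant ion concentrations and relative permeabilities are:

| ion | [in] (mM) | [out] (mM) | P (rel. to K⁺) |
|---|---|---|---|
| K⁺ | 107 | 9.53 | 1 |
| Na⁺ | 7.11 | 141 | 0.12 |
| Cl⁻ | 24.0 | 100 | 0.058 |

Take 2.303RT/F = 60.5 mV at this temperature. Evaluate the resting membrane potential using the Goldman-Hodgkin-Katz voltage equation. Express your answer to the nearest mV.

Vm = 60.5 · log₁₀[(Σ P·[cation]ₒ + Σ P·[anion]ᵢ) / (Σ P·[cation]ᵢ + Σ P·[anion]ₒ)]
Numerator = 1×9.53 + 0.12×141 + 0.058×24.0 = 27.84
Denominator = 1×107 + 0.12×7.11 + 0.058×100 = 113.7
Vm = 60.5 · log₁₀(0.24497) = 60.5 × (-0.6109) = -36.96 mV

-37 mV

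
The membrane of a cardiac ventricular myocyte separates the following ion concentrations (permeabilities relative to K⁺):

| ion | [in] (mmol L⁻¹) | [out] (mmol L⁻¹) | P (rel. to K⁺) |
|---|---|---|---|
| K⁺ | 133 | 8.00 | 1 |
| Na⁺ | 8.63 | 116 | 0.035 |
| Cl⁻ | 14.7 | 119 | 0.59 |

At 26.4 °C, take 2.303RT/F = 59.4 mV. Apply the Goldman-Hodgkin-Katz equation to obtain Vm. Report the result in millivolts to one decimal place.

Vm = 59.4 · log₁₀[(Σ P·[cation]ₒ + Σ P·[anion]ᵢ) / (Σ P·[cation]ᵢ + Σ P·[anion]ₒ)]
Numerator = 1×8.00 + 0.035×116 + 0.59×14.7 = 20.73
Denominator = 1×133 + 0.035×8.63 + 0.59×119 = 203.5
Vm = 59.4 · log₁₀(0.10188) = 59.4 × (-0.9919) = -58.92 mV

-58.9 mV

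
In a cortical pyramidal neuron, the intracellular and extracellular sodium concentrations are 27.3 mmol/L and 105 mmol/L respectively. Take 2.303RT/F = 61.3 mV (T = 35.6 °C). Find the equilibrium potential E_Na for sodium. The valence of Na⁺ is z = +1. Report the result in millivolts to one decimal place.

35.9 mV

E = (61.3/z) · log₁₀([Na⁺]_out/[Na⁺]_in) with z = +1.
= (61.3/1) · log₁₀(105/27.3) = 61.30 · log₁₀(3.846)
= 61.30 · (0.5850) = 35.86 mV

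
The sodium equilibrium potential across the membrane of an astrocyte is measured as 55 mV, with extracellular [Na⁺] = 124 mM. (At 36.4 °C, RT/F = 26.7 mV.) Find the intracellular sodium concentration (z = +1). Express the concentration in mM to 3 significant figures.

15.8 mM

Nernst: E = (26.7/1) · ln([out]/[in]), so ln([out]/[in]) = 55.0 × 1 / 26.7 = 2.0599.
[out]/[in] = e^(2.0599) = 7.845.
[in] = 124 / 7.845 = 15.81 mM.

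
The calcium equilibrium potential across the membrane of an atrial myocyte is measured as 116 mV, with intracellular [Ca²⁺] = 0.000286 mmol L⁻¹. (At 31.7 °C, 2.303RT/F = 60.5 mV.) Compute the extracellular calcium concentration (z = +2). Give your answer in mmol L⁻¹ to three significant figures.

1.95 mmol L⁻¹

Nernst: E = (60.5/2) · log₁₀([out]/[in]), so log₁₀([out]/[in]) = 116.0 × 2 / 60.5 = 3.8347.
[out]/[in] = 10^(3.8347) = 6835.
[out] = 6835 × 0.000286 = 1.955 mmol L⁻¹.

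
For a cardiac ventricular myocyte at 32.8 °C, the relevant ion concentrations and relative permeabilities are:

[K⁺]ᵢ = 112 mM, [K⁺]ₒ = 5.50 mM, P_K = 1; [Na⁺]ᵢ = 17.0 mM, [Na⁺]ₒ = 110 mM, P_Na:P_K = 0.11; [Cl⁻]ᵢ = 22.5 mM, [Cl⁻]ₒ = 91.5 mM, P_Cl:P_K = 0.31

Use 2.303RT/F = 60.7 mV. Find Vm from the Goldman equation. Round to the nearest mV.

-46 mV

Vm = 60.7 · log₁₀[(Σ P·[cation]ₒ + Σ P·[anion]ᵢ) / (Σ P·[cation]ᵢ + Σ P·[anion]ₒ)]
Numerator = 1×5.50 + 0.11×110 + 0.31×22.5 = 24.58
Denominator = 1×112 + 0.11×17.0 + 0.31×91.5 = 142.2
Vm = 60.7 · log₁₀(0.17278) = 60.7 × (-0.7625) = -46.28 mV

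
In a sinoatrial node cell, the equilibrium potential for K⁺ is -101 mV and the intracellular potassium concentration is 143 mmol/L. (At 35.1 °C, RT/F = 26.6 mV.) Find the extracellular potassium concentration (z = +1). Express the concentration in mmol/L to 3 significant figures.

3.21 mmol/L

Nernst: E = (26.6/1) · ln([out]/[in]), so ln([out]/[in]) = -101.0 × 1 / 26.6 = -3.7970.
[out]/[in] = e^(-3.7970) = 0.02244.
[out] = 0.02244 × 143 = 3.209 mmol/L.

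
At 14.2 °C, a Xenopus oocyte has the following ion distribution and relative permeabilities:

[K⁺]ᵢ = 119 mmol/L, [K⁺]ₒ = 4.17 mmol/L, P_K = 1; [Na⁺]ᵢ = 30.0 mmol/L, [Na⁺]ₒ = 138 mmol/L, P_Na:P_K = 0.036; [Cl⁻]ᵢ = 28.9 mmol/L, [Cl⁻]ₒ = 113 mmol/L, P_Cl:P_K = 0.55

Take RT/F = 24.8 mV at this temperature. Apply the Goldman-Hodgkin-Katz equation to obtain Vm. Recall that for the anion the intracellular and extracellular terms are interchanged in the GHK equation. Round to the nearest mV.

Vm = 24.8 · ln[(Σ P·[cation]ₒ + Σ P·[anion]ᵢ) / (Σ P·[cation]ᵢ + Σ P·[anion]ₒ)]
Numerator = 1×4.17 + 0.036×138 + 0.55×28.9 = 25.03
Denominator = 1×119 + 0.036×30.0 + 0.55×113 = 182.2
Vm = 24.8 · ln(0.13737) = 24.8 × (-1.9851) = -49.23 mV

-49 mV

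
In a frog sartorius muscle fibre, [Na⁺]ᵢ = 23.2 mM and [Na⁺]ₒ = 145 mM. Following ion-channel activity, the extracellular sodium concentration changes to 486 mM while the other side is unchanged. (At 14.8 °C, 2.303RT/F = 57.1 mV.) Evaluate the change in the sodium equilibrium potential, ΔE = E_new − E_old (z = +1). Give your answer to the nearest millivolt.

E_old = (57.1/1)·log₁₀(145/23.2) = 45.44 mV
E_new = (57.1/1)·log₁₀(486/23.2) = 75.44 mV
ΔE = 75.44 − (45.44) = 29.99 mV

30 mV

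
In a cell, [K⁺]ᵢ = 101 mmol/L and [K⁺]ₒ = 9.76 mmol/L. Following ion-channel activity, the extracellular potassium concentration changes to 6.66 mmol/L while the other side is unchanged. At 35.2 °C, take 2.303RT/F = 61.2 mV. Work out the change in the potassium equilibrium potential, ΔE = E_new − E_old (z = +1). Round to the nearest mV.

E_old = (61.2/1)·log₁₀(9.76/101) = -62.11 mV
E_new = (61.2/1)·log₁₀(6.66/101) = -72.27 mV
ΔE = -72.27 − (-62.11) = -10.16 mV

-10 mV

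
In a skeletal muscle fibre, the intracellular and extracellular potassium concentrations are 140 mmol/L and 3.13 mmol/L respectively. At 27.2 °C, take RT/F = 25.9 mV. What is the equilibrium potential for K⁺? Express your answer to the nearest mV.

E = (25.9/z) · ln([K⁺]_out/[K⁺]_in) with z = +1.
= (25.9/1) · ln(3.13/140) = 25.90 · ln(0.02236)
= 25.90 · (-3.8006) = -98.44 mV

-98 mV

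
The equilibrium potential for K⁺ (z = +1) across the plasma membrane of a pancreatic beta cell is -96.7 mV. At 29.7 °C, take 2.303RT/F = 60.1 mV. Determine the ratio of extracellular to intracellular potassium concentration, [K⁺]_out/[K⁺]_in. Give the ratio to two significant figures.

log₁₀([out]/[in]) = E·z/(60.1) = -96.7 × 1 / 60.1 = -1.6090
[out]/[in] = 10^(-1.6090) = 0.0246

0.025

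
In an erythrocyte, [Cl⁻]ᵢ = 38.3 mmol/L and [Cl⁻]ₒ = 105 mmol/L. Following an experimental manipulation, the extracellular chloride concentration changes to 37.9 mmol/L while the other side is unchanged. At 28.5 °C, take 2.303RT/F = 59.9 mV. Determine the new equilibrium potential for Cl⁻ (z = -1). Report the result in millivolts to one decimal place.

0.3 mV

After the shift: [Cl⁻]_out = 37.9, [Cl⁻]_in = 38.3 mmol/L.
E_new = (59.9/-1)·log₁₀(37.9/38.3) = -59.90 · (-0.0046) = 0.27 mV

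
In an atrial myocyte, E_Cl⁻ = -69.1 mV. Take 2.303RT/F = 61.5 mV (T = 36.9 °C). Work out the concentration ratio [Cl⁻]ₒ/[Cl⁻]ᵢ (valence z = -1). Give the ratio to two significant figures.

13

log₁₀([out]/[in]) = E·z/(61.5) = -69.1 × -1 / 61.5 = 1.1236
[out]/[in] = 10^(1.1236) = 13.29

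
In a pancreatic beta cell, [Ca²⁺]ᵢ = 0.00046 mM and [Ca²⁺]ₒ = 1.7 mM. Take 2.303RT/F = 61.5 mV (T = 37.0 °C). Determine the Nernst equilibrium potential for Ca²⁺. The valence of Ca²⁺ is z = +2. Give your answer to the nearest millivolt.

110 mV

E = (61.5/z) · log₁₀([Ca²⁺]_out/[Ca²⁺]_in) with z = +2.
= (61.5/2) · log₁₀(1.7/0.00046) = 30.75 · log₁₀(3696)
= 30.75 · (3.5677) = 109.71 mV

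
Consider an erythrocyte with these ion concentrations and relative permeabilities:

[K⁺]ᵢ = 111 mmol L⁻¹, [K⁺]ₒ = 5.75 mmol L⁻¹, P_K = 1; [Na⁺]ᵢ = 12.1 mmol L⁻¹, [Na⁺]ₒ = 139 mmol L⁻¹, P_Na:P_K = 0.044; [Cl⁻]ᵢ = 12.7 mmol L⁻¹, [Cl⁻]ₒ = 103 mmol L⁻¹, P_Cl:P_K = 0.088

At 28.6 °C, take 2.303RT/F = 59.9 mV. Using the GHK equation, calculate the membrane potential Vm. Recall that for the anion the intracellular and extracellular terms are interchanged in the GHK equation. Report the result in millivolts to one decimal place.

-58.0 mV

Vm = 59.9 · log₁₀[(Σ P·[cation]ₒ + Σ P·[anion]ᵢ) / (Σ P·[cation]ᵢ + Σ P·[anion]ₒ)]
Numerator = 1×5.75 + 0.044×139 + 0.088×12.7 = 12.98
Denominator = 1×111 + 0.044×12.1 + 0.088×103 = 120.6
Vm = 59.9 · log₁₀(0.10766) = 59.9 × (-0.9679) = -57.98 mV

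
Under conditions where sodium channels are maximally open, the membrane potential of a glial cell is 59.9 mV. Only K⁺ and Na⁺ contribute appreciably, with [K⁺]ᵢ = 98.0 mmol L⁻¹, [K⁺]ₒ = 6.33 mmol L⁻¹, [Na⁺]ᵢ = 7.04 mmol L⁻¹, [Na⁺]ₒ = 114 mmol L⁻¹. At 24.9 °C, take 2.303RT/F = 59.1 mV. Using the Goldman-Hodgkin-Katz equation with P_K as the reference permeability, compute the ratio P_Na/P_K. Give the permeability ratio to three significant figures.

24.3

Let α = P_Na/P_K. GHK: Vm = 59.1·log₁₀[(Kₒ + α·Naₒ)/(Kᵢ + α·Naᵢ)].
10^(Vm/59.1) = 10^(59.9/59.1) = 10.317
So 10.317·(Kᵢ + α·Naᵢ) = Kₒ + α·Naₒ → α = (10.317·98.0 − 6.33) / (114.0 − 10.317·7.04)
α = (1011 − 6.33) / (114.0 − 72.63) = 1005/41.37 = 24.28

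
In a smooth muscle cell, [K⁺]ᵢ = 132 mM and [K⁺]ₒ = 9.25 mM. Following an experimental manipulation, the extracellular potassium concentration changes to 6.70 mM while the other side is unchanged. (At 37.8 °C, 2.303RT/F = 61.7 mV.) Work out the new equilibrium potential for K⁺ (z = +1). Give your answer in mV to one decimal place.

After the shift: [K⁺]_out = 6.70, [K⁺]_in = 132 mM.
E_new = (61.7/1)·log₁₀(6.70/132) = 61.70 · (-1.2945) = -79.87 mV

-79.9 mV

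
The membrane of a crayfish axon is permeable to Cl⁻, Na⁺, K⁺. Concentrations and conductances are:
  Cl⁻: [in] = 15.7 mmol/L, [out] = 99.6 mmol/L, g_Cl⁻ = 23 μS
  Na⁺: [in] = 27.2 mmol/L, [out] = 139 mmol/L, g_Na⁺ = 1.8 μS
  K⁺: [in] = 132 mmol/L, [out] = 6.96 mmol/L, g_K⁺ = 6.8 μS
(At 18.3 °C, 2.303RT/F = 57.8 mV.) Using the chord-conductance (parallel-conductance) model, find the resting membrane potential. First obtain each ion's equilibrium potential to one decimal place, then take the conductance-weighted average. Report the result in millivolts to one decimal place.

-47.3 mV

E_Cl⁻ = (57.8/-1)·log₁₀(99.6/15.7) = -46.4 mV
E_Na⁺ = (57.8/1)·log₁₀(139/27.2) = 40.9 mV
E_K⁺ = (57.8/1)·log₁₀(6.96/132) = -73.9 mV
Vm = (Σ gᵢEᵢ)/(Σ gᵢ) = (23·-46.4 + 1.8·40.9 + 6.8·-73.9) / (23 + 1.8 + 6.8)
= -1496.10 / 31.6 = -47.34 mV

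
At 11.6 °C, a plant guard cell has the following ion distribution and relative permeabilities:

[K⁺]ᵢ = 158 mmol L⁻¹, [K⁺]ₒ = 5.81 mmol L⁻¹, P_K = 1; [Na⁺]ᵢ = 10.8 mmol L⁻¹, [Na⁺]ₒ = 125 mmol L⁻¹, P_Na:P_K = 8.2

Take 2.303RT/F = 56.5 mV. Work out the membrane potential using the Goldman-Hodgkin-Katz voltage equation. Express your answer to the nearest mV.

35 mV

Vm = 56.5 · log₁₀[(Σ P·[cation]ₒ + Σ P·[anion]ᵢ) / (Σ P·[cation]ᵢ + Σ P·[anion]ₒ)]
Numerator = 1×5.81 + 8.2×125 = 1031
Denominator = 1×158 + 8.2×10.8 = 246.6
Vm = 56.5 · log₁₀(4.1808) = 56.5 × (0.6213) = 35.10 mV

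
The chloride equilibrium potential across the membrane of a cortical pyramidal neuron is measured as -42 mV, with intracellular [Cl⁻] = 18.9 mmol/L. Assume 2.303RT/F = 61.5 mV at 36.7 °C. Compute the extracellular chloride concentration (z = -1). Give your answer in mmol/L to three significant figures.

Nernst: E = (61.5/-1) · log₁₀([out]/[in]), so log₁₀([out]/[in]) = -42.0 × -1 / 61.5 = 0.6829.
[out]/[in] = 10^(0.6829) = 4.819.
[out] = 4.819 × 18.9 = 91.07 mmol/L.

91.1 mmol/L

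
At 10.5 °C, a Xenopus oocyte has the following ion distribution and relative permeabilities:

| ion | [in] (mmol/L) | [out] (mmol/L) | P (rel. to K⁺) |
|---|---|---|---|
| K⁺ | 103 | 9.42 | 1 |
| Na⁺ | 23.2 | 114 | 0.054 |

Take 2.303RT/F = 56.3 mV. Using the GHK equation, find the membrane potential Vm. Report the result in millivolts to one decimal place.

-46.5 mV

Vm = 56.3 · log₁₀[(Σ P·[cation]ₒ + Σ P·[anion]ᵢ) / (Σ P·[cation]ᵢ + Σ P·[anion]ₒ)]
Numerator = 1×9.42 + 0.054×114 = 15.58
Denominator = 1×103 + 0.054×23.2 = 104.3
Vm = 56.3 · log₁₀(0.14941) = 56.3 × (-0.8256) = -46.48 mV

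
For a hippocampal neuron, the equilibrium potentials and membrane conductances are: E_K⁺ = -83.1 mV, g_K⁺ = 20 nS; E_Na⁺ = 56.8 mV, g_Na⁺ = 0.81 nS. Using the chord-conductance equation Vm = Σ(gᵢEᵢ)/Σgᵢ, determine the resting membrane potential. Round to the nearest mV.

-78 mV

Σ gᵢEᵢ = 20·(-83.1) + 0.81·(56.8) = -1615.99
Σ gᵢ = 20 + 0.81 = 20.81
Vm = -1615.99 / 20.81 = -77.65 mV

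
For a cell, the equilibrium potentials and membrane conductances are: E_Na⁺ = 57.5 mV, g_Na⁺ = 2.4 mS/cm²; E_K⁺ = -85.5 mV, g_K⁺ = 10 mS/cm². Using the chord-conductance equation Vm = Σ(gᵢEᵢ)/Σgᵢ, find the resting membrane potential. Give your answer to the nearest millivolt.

Σ gᵢEᵢ = 2.4·(57.5) + 10·(-85.5) = -717.00
Σ gᵢ = 2.4 + 10 = 12.4
Vm = -717.00 / 12.4 = -57.82 mV

-58 mV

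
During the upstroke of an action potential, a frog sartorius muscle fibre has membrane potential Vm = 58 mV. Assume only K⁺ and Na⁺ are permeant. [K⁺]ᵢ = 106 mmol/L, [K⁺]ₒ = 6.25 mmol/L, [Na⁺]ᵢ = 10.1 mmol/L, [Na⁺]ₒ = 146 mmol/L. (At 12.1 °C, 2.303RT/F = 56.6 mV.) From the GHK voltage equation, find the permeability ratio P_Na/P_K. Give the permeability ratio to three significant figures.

28.6

Let α = P_Na/P_K. GHK: Vm = 56.6·log₁₀[(Kₒ + α·Naₒ)/(Kᵢ + α·Naᵢ)].
10^(Vm/56.6) = 10^(58.0/56.6) = 10.586
So 10.586·(Kᵢ + α·Naᵢ) = Kₒ + α·Naₒ → α = (10.586·106.0 − 6.25) / (146.0 − 10.586·10.1)
α = (1122 − 6.25) / (146.0 − 106.9) = 1116/39.08 = 28.55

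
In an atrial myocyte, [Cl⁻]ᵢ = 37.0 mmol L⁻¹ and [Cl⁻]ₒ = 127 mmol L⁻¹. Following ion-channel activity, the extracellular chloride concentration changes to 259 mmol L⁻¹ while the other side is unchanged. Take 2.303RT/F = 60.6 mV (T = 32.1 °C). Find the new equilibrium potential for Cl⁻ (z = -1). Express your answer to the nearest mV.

-51 mV

After the shift: [Cl⁻]_out = 259, [Cl⁻]_in = 37.0 mmol L⁻¹.
E_new = (60.6/-1)·log₁₀(259/37.0) = -60.60 · (0.8451) = -51.21 mV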